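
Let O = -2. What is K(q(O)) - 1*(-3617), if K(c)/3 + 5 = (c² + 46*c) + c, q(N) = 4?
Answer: 4214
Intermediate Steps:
K(c) = -15 + 3*c² + 141*c (K(c) = -15 + 3*((c² + 46*c) + c) = -15 + 3*(c² + 47*c) = -15 + (3*c² + 141*c) = -15 + 3*c² + 141*c)
K(q(O)) - 1*(-3617) = (-15 + 3*4² + 141*4) - 1*(-3617) = (-15 + 3*16 + 564) + 3617 = (-15 + 48 + 564) + 3617 = 597 + 3617 = 4214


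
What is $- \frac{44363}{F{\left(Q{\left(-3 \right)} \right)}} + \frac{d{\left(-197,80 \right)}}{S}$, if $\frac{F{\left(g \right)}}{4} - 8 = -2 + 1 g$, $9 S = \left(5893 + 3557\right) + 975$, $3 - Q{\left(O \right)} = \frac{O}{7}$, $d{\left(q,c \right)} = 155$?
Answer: $- \frac{19618313}{16680} \approx -1176.2$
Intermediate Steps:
$Q{\left(O \right)} = 3 - \frac{O}{7}$
$S = \frac{3475}{3}$ ($S = \frac{\left(5893 + 3557\right) + 975}{9} = \frac{9450 + 975}{9} = \frac{1}{9} \cdot 10425 = \frac{3475}{3} \approx 1158.3$)
$F{\left(g \right)} = 24 + 4 g$ ($F{\left(g \right)} = 32 + 4 \left(-2 + 1 g\right) = 32 + 4 \left(-2 + g\right) = 32 + \left(-8 + 4 g\right) = 24 + 4 g$)
$- \frac{44363}{F{\left(Q{\left(-3 \right)} \right)}} + \frac{d{\left(-197,80 \right)}}{S} = - \frac{44363}{24 + 4 \left(3 - - \frac{3}{7}\right)} + \frac{155}{\frac{3475}{3}} = - \frac{44363}{24 + 4 \left(3 + \frac{3}{7}\right)} + 155 \cdot \frac{3}{3475} = - \frac{44363}{24 + 4 \cdot \frac{24}{7}} + \frac{93}{695} = - \frac{44363}{24 + \frac{96}{7}} + \frac{93}{695} = - \frac{44363}{\frac{264}{7}} + \frac{93}{695} = \left(-44363\right) \frac{7}{264} + \frac{93}{695} = - \frac{28231}{24} + \frac{93}{695} = - \frac{19618313}{16680}$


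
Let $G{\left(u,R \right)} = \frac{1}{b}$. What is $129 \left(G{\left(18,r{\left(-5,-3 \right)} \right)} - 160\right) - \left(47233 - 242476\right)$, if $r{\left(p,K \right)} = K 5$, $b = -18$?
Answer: $\frac{1047575}{6} \approx 1.746 \cdot 10^{5}$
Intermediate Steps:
$r{\left(p,K \right)} = 5 K$
$G{\left(u,R \right)} = - \frac{1}{18}$ ($G{\left(u,R \right)} = \frac{1}{-18} = - \frac{1}{18}$)
$129 \left(G{\left(18,r{\left(-5,-3 \right)} \right)} - 160\right) - \left(47233 - 242476\right) = 129 \left(- \frac{1}{18} - 160\right) - \left(47233 - 242476\right) = 129 \left(- \frac{2881}{18}\right) - \left(47233 - 242476\right) = - \frac{123883}{6} - -195243 = - \frac{123883}{6} + 195243 = \frac{1047575}{6}$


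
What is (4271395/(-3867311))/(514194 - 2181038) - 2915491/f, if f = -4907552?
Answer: 4698467776543737171/7908770500602581792 ≈ 0.59408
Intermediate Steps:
(4271395/(-3867311))/(514194 - 2181038) - 2915491/f = (4271395/(-3867311))/(514194 - 2181038) - 2915491/(-4907552) = (4271395*(-1/3867311))/(-1666844) - 2915491*(-1/4907552) = -4271395/3867311*(-1/1666844) + 2915491/4907552 = 4271395/6446204136484 + 2915491/4907552 = 4698467776543737171/7908770500602581792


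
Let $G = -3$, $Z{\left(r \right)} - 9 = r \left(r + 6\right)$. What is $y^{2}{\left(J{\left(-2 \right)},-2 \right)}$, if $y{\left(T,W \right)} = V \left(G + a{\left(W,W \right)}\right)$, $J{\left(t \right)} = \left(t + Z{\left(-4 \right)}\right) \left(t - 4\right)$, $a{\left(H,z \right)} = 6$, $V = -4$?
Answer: $144$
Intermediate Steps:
$Z{\left(r \right)} = 9 + r \left(6 + r\right)$ ($Z{\left(r \right)} = 9 + r \left(r + 6\right) = 9 + r \left(6 + r\right)$)
$J{\left(t \right)} = \left(1 + t\right) \left(-4 + t\right)$ ($J{\left(t \right)} = \left(t + \left(9 + \left(-4\right)^{2} + 6 \left(-4\right)\right)\right) \left(t - 4\right) = \left(t + \left(9 + 16 - 24\right)\right) \left(-4 + t\right) = \left(t + 1\right) \left(-4 + t\right) = \left(1 + t\right) \left(-4 + t\right)$)
$y{\left(T,W \right)} = -12$ ($y{\left(T,W \right)} = - 4 \left(-3 + 6\right) = \left(-4\right) 3 = -12$)
$y^{2}{\left(J{\left(-2 \right)},-2 \right)} = \left(-12\right)^{2} = 144$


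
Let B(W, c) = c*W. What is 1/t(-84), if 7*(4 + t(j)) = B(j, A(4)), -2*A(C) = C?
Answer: 1/20 ≈ 0.050000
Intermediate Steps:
A(C) = -C/2
B(W, c) = W*c
t(j) = -4 - 2*j/7 (t(j) = -4 + (j*(-½*4))/7 = -4 + (j*(-2))/7 = -4 + (-2*j)/7 = -4 - 2*j/7)
1/t(-84) = 1/(-4 - 2/7*(-84)) = 1/(-4 + 24) = 1/20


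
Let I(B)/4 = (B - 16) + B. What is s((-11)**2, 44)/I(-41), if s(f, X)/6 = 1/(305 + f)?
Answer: -1/27832 ≈ -3.5930e-5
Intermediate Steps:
s(f, X) = 6/(305 + f)
I(B) = -64 + 8*B (I(B) = 4*((B - 16) + B) = 4*((-16 + B) + B) = 4*(-16 + 2*B) = -64 + 8*B)
s((-11)**2, 44)/I(-41) = (6/(305 + (-11)**2))/(-64 + 8*(-41)) = (6/(305 + 121))/(-64 - 328) = (6/426)/(-392) = (6*(1/426))*(-1/392) = (1/71)*(-1/392) = -1/27832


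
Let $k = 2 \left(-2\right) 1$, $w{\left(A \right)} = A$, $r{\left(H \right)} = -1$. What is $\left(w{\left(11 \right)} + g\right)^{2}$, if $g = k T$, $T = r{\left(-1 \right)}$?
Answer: $225$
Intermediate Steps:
$T = -1$
$k = -4$ ($k = \left(-4\right) 1 = -4$)
$g = 4$ ($g = \left(-4\right) \left(-1\right) = 4$)
$\left(w{\left(11 \right)} + g\right)^{2} = \left(11 + 4\right)^{2} = 15^{2} = 225$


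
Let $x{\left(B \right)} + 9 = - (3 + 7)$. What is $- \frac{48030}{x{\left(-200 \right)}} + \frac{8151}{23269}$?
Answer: $\frac{1117764939}{442111} \approx 2528.2$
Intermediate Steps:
$x{\left(B \right)} = -19$ ($x{\left(B \right)} = -9 - \left(3 + 7\right) = -9 - 10 = -19$)
$- \frac{48030}{x{\left(-200 \right)}} + \frac{8151}{23269} = - \frac{48030}{-19} + \frac{8151}{23269} = \left(-48030\right) \left(- \frac{1}{19}\right) + 8151 \cdot \frac{1}{23269} = \frac{48030}{19} + \frac{8151}{23269} = \frac{1117764939}{442111}$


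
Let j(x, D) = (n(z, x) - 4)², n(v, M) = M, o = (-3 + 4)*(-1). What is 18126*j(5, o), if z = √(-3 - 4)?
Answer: 18126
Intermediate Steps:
z = I*√7 (z = √(-7) = I*√7 ≈ 2.6458*I)
o = -1 (o = 1*(-1) = -1)
j(x, D) = (-4 + x)² (j(x, D) = (x - 4)² = (-4 + x)²)
18126*j(5, o) = 18126*(-4 + 5)² = 18126*1² = 18126*1 = 18126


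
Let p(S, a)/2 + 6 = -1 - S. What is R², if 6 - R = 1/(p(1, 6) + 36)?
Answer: 14161/400 ≈ 35.402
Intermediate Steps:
p(S, a) = -14 - 2*S (p(S, a) = -12 + 2*(-1 - S) = -12 + (-2 - 2*S) = -14 - 2*S)
R = 119/20 (R = 6 - 1/((-14 - 2*1) + 36) = 6 - 1/((-14 - 2) + 36) = 6 - 1/(-16 + 36) = 6 - 1/20 = 119/20 ≈ 5.9500)
R² = (119/20)² = 14161/400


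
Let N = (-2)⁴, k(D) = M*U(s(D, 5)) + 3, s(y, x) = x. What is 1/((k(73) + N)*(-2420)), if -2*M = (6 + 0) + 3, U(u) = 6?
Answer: 1/19360 ≈ 5.1653e-5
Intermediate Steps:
M = -9/2 (M = -((6 + 0) + 3)/2 = -(6 + 3)/2 = -½*9 = -9/2 ≈ -4.5000)
k(D) = -24 (k(D) = -9/2*6 + 3 = -27 + 3 = -24)
N = 16
1/((k(73) + N)*(-2420)) = 1/((-24 + 16)*(-2420)) = -1/2420/(-8) = -⅛*(-1/2420) = 1/19360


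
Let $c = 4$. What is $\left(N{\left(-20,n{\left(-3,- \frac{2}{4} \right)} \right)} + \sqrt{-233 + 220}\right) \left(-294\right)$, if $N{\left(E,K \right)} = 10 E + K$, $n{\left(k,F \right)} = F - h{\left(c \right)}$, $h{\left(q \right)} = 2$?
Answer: $59535 - 294 i \sqrt{13} \approx 59535.0 - 1060.0 i$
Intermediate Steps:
$n{\left(k,F \right)} = -2 + F$ ($n{\left(k,F \right)} = F - 2 = -2 + F$)
$N{\left(E,K \right)} = K + 10 E$
$\left(N{\left(-20,n{\left(-3,- \frac{2}{4} \right)} \right)} + \sqrt{-233 + 220}\right) \left(-294\right) = \left(\left(\left(-2 - \frac{2}{4}\right) + 10 \left(-20\right)\right) + \sqrt{-233 + 220}\right) \left(-294\right) = \left(\left(\left(-2 - \frac{1}{2}\right) - 200\right) + \sqrt{-13}\right) \left(-294\right) = \left(\left(\left(-2 - \frac{1}{2}\right) - 200\right) + i \sqrt{13}\right) \left(-294\right) = \left(\left(- \frac{5}{2} - 200\right) + i \sqrt{13}\right) \left(-294\right) = \left(- \frac{405}{2} + i \sqrt{13}\right) \left(-294\right) = 59535 - 294 i \sqrt{13}$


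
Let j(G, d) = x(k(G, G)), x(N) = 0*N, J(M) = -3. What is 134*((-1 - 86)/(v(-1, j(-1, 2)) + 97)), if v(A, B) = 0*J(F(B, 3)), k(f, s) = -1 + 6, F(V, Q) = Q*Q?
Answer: -11658/97 ≈ -120.19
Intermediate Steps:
F(V, Q) = Q²
k(f, s) = 5
x(N) = 0
j(G, d) = 0
v(A, B) = 0 (v(A, B) = 0*(-3) = 0)
134*((-1 - 86)/(v(-1, j(-1, 2)) + 97)) = 134*((-1 - 86)/(0 + 97)) = 134*(-87/97) = -11658/97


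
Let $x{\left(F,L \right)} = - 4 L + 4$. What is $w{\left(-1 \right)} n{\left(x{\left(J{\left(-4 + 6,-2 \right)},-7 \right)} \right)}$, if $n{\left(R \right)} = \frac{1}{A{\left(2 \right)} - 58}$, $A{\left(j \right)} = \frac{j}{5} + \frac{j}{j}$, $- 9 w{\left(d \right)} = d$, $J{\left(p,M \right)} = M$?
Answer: $- \frac{5}{2547} \approx -0.0019631$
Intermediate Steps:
$w{\left(d \right)} = - \frac{d}{9}$
$x{\left(F,L \right)} = 4 - 4 L$
$A{\left(j \right)} = 1 + \frac{j}{5}$ ($A{\left(j \right)} = j \frac{1}{5} + 1 = \frac{j}{5} + 1 = 1 + \frac{j}{5}$)
$n{\left(R \right)} = - \frac{5}{283}$ ($n{\left(R \right)} = \frac{1}{\left(1 + \frac{1}{5} \cdot 2\right) - 58} = \frac{1}{\left(1 + \frac{2}{5}\right) - 58} = \frac{1}{\frac{7}{5} - 58} = \frac{1}{- \frac{283}{5}} = - \frac{5}{283}$)
$w{\left(-1 \right)} n{\left(x{\left(J{\left(-4 + 6,-2 \right)},-7 \right)} \right)} = \left(- \frac{1}{9}\right) \left(-1\right) \left(- \frac{5}{283}\right) = \frac{1}{9} \left(- \frac{5}{283}\right) = - \frac{5}{2547}$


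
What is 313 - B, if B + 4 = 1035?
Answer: -718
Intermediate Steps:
B = 1031 (B = -4 + 1035 = 1031)
313 - B = 313 - 1*1031 = 313 - 1031 = -718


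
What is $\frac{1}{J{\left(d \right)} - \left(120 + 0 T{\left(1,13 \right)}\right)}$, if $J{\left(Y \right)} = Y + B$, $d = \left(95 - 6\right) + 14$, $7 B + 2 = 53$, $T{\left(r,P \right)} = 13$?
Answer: $- \frac{7}{68} \approx -0.10294$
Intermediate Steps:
$B = \frac{51}{7}$ ($B = - \frac{2}{7} + \frac{1}{7} \cdot 53 = - \frac{2}{7} + \frac{53}{7} = \frac{51}{7} \approx 7.2857$)
$d = 103$ ($d = 89 + 14 = 103$)
$J{\left(Y \right)} = \frac{51}{7} + Y$ ($J{\left(Y \right)} = Y + \frac{51}{7} = \frac{51}{7} + Y$)
$\frac{1}{J{\left(d \right)} - \left(120 + 0 T{\left(1,13 \right)}\right)} = \frac{1}{\left(\frac{51}{7} + 103\right) + \left(0 \cdot 13 - 120\right)} = \frac{1}{\frac{772}{7} + \left(0 - 120\right)} = \frac{1}{\frac{772}{7} - 120} = \frac{1}{- \frac{68}{7}} = - \frac{7}{68}$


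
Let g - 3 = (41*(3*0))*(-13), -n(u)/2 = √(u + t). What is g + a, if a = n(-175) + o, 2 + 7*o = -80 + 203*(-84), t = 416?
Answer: -17113/7 - 2*√241 ≈ -2475.8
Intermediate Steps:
n(u) = -2*√(416 + u) (n(u) = -2*√(u + 416) = -2*√(416 + u))
o = -17134/7 (o = -2/7 + (-80 + 203*(-84))/7 = -2/7 + (-80 - 17052)/7 = -2/7 + (⅐)*(-17132) = -2/7 - 17132/7 = -17134/7 ≈ -2447.7)
a = -17134/7 - 2*√241 (a = -2*√(416 - 175) - 17134/7 = -2*√241 - 17134/7 = -17134/7 - 2*√241 ≈ -2478.8)
g = 3 (g = 3 + (41*(3*0))*(-13) = 3 + (41*0)*(-13) = 3 + 0*(-13) = 3 + 0 = 3)
g + a = 3 + (-17134/7 - 2*√241) = -17113/7 - 2*√241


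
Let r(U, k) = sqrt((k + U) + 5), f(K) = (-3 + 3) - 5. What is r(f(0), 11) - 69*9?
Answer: -621 + sqrt(11) ≈ -617.68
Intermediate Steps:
f(K) = -5 (f(K) = 0 - 5 = -5)
r(U, k) = sqrt(5 + U + k) (r(U, k) = sqrt((U + k) + 5) = sqrt(5 + U + k))
r(f(0), 11) - 69*9 = sqrt(5 - 5 + 11) - 69*9 = sqrt(11) - 621 = -621 + sqrt(11)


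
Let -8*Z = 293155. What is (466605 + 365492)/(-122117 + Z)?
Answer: -6656776/1270091 ≈ -5.2412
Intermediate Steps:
Z = -293155/8 (Z = -⅛*293155 = -293155/8 ≈ -36644.)
(466605 + 365492)/(-122117 + Z) = (466605 + 365492)/(-122117 - 293155/8) = 832097/(-1270091/8) = 832097*(-8/1270091) = -6656776/1270091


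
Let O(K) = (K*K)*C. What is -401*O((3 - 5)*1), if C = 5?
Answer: -8020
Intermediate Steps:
O(K) = 5*K**2 (O(K) = (K*K)*5 = K**2*5 = 5*K**2)
-401*O((3 - 5)*1) = -2005*((3 - 5)*1)**2 = -2005*(-2*1)**2 = -2005*(-2)**2 = -2005*4 = -401*20 = -8020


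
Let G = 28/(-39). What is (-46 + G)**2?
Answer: 3319684/1521 ≈ 2182.6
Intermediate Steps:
G = -28/39 (G = 28*(-1/39) = -28/39 ≈ -0.71795)
(-46 + G)**2 = (-46 - 28/39)**2 = (-1822/39)**2 = 3319684/1521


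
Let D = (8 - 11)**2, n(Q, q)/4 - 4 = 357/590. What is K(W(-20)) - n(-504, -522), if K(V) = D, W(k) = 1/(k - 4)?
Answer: -2779/295 ≈ -9.4203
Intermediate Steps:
n(Q, q) = 5434/295 (n(Q, q) = 16 + 4*(357/590) = 16 + 714/295 = 5434/295)
W(k) = 1/(-4 + k)
D = 9 (D = (-3)**2 = 9)
K(V) = 9
K(W(-20)) - n(-504, -522) = 9 - 1*5434/295 = 9 - 5434/295 = -2779/295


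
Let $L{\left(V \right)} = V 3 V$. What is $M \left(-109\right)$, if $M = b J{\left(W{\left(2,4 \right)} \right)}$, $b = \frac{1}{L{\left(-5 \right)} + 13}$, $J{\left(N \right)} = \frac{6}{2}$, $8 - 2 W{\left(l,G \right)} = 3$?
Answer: $- \frac{327}{88} \approx -3.7159$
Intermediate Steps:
$W{\left(l,G \right)} = \frac{5}{2}$ ($W{\left(l,G \right)} = 4 - \frac{3}{2} = \frac{5}{2}$)
$J{\left(N \right)} = 3$ ($J{\left(N \right)} = 6 \cdot \frac{1}{2} = 3$)
$L{\left(V \right)} = 3 V^{2}$ ($L{\left(V \right)} = 3 V V = 3 V^{2}$)
$b = \frac{1}{88}$ ($b = \frac{1}{3 \left(-5\right)^{2} + 13} = \frac{1}{3 \cdot 25 + 13} = \frac{1}{75 + 13} = \frac{1}{88} \approx 0.011364$)
$M = \frac{3}{88}$ ($M = \frac{1}{88} \cdot 3 = \frac{3}{88} \approx 0.034091$)
$M \left(-109\right) = \frac{3}{88} \left(-109\right) = - \frac{327}{88}$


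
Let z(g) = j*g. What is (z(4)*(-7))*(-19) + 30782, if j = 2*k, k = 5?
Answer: 36102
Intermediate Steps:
j = 10 (j = 2*5 = 10)
z(g) = 10*g
(z(4)*(-7))*(-19) + 30782 = ((10*4)*(-7))*(-19) + 30782 = (40*(-7))*(-19) + 30782 = -280*(-19) + 30782 = 5320 + 30782 = 36102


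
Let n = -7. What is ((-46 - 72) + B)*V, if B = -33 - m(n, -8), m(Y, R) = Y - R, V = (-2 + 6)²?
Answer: -2432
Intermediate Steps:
V = 16 (V = 4² = 16)
B = -34 (B = -33 - (-7 - 1*(-8)) = -33 - (-7 + 8) = -33 - 1*1 = -33 - 1 = -34)
((-46 - 72) + B)*V = ((-46 - 72) - 34)*16 = (-118 - 34)*16 = -152*16 = -2432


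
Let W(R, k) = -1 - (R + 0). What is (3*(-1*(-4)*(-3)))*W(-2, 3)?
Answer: -36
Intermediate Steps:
W(R, k) = -1 - R
(3*(-1*(-4)*(-3)))*W(-2, 3) = (3*(-1*(-4)*(-3)))*(-1 - 1*(-2)) = (3*(4*(-3)))*(-1 + 2) = (3*(-12))*1 = -36*1 = -36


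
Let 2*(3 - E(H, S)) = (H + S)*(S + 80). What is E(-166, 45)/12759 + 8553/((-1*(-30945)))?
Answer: 228828083/263218170 ≈ 0.86935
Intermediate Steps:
E(H, S) = 3 - (80 + S)*(H + S)/2 (E(H, S) = 3 - (H + S)*(S + 80)/2 = 3 - (H + S)*(80 + S)/2 = 3 - (80 + S)*(H + S)/2)
E(-166, 45)/12759 + 8553/((-1*(-30945))) = (3 - 40*(-166) - 40*45 - 1/2*45**2 - 1/2*(-166)*45)/12759 + 8553/((-1*(-30945))) = (3 + 6640 - 1800 - 1/2*2025 + 3735)*(1/12759) + 8553/30945 = (3 + 6640 - 1800 - 2025/2 + 3735)*(1/12759) + 8553*(1/30945) = (15131/2)*(1/12759) + 2851/10315 = 15131/25518 + 2851/10315 = 228828083/263218170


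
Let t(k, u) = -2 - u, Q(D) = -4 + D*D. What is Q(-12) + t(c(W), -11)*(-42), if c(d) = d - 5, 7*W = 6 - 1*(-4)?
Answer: -238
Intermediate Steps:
W = 10/7 (W = (6 - 1*(-4))/7 = (6 + 4)/7 = (⅐)*10 = 10/7 ≈ 1.4286)
Q(D) = -4 + D²
c(d) = -5 + d
Q(-12) + t(c(W), -11)*(-42) = (-4 + (-12)²) + (-2 - 1*(-11))*(-42) = (-4 + 144) + (-2 + 11)*(-42) = 140 + 9*(-42) = 140 - 378 = -238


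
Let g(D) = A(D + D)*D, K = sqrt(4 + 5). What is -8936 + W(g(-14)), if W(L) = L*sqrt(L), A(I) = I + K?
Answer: -8936 + 1750*sqrt(14) ≈ -2388.1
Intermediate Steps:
K = 3 (K = sqrt(9) = 3)
A(I) = 3 + I (A(I) = I + 3 = 3 + I)
g(D) = D*(3 + 2*D) (g(D) = (3 + (D + D))*D = (3 + 2*D)*D = D*(3 + 2*D))
W(L) = L**(3/2)
-8936 + W(g(-14)) = -8936 + (-14*(3 + 2*(-14)))**(3/2) = -8936 + (-14*(3 - 28))**(3/2) = -8936 + (-14*(-25))**(3/2) = -8936 + 350**(3/2) = -8936 + 1750*sqrt(14)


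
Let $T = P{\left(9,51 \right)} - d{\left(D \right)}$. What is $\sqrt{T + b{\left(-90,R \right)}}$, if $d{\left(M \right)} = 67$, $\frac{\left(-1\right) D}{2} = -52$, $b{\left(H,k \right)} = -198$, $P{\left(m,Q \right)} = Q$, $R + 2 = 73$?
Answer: $i \sqrt{214} \approx 14.629 i$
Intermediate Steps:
$R = 71$ ($R = -2 + 73 = 71$)
$D = 104$ ($D = \left(-2\right) \left(-52\right) = 104$)
$T = -16$ ($T = 51 - 67 = -16$)
$\sqrt{T + b{\left(-90,R \right)}} = \sqrt{-16 - 198} = \sqrt{-214} = i \sqrt{214}$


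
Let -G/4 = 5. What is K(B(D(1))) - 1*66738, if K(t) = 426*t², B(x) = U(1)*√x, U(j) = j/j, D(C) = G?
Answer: -75258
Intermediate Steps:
G = -20 (G = -4*5 = -20)
D(C) = -20
U(j) = 1
B(x) = √x (B(x) = 1*√x = √x)
K(B(D(1))) - 1*66738 = 426*(√(-20))² - 1*66738 = 426*(2*I*√5)² - 66738 = 426*(-20) - 66738 = -8520 - 66738 = -75258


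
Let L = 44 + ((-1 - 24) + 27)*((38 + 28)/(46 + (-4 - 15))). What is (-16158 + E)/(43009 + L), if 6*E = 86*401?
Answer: -93693/387521 ≈ -0.24178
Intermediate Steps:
E = 17243/3 (E = (86*401)/6 = (⅙)*34486 = 17243/3 ≈ 5747.7)
L = 440/9 (L = 44 + (-25 + 27)*(66/(46 - 19)) = 44 + 2*(66/27) = 44 + 2*(66*(1/27)) = 44 + 2*(22/9) = 44 + 44/9 = 440/9 ≈ 48.889)
(-16158 + E)/(43009 + L) = (-16158 + 17243/3)/(43009 + 440/9) = -31231/(3*387521/9) = -31231/3*9/387521 = -93693/387521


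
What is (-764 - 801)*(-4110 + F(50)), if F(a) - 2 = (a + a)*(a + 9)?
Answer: -2804480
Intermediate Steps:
F(a) = 2 + 2*a*(9 + a) (F(a) = 2 + (a + a)*(a + 9) = 2 + (2*a)*(9 + a) = 2 + 2*a*(9 + a))
(-764 - 801)*(-4110 + F(50)) = (-764 - 801)*(-4110 + (2 + 2*50² + 18*50)) = -1565*(-4110 + (2 + 2*2500 + 900)) = -1565*(-4110 + (2 + 5000 + 900)) = -1565*(-4110 + 5902) = -1565*1792 = -2804480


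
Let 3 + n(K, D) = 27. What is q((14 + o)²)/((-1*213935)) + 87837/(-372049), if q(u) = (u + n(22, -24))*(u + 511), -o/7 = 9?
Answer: -529210525399/15918860563 ≈ -33.244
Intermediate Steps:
o = -63 (o = -7*9 = -63)
n(K, D) = 24 (n(K, D) = -3 + 27 = 24)
q(u) = (24 + u)*(511 + u) (q(u) = (u + 24)*(u + 511) = (24 + u)*(511 + u))
q((14 + o)²)/((-1*213935)) + 87837/(-372049) = (12264 + ((14 - 63)²)² + 535*(14 - 63)²)/((-1*213935)) + 87837/(-372049) = (12264 + ((-49)²)² + 535*(-49)²)/(-213935) + 87837*(-1/372049) = (12264 + 2401² + 535*2401)*(-1/213935) - 87837/372049 = (12264 + 5764801 + 1284535)*(-1/213935) - 87837/372049 = 7061600*(-1/213935) - 87837/372049 = -1412320/42787 - 87837/372049 = -529210525399/15918860563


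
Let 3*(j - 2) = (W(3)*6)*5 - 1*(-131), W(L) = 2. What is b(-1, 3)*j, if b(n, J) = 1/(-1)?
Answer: -197/3 ≈ -65.667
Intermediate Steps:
b(n, J) = -1
j = 197/3 (j = 2 + ((2*6)*5 - 1*(-131))/3 = 2 + (12*5 + 131)/3 = 2 + (60 + 131)/3 = 2 + (⅓)*191 = 2 + 191/3 = 197/3 ≈ 65.667)
b(-1, 3)*j = -1*197/3 = -197/3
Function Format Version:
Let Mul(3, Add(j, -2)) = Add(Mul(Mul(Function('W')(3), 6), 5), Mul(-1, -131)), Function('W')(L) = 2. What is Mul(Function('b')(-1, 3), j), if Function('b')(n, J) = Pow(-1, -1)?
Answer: Rational(-197, 3) ≈ -65.667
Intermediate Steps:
Function('b')(n, J) = -1
j = Rational(197, 3) (j = Add(2, Mul(Rational(1, 3), Add(Mul(Mul(2, 6), 5), Mul(-1, -131)))) = Add(2, Mul(Rational(1, 3), Add(Mul(12, 5), 131))) = Add(2, Mul(Rational(1, 3), Add(60, 131))) = Add(2, Mul(Rational(1, 3), 191)) = Add(2, Rational(191, 3)) = Rational(197, 3) ≈ 65.667)
Mul(Function('b')(-1, 3), j) = Mul(-1, Rational(197, 3)) = Rational(-197, 3)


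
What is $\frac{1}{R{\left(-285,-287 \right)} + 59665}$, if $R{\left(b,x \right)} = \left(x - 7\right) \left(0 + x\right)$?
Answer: $\frac{1}{144043} \approx 6.9424 \cdot 10^{-6}$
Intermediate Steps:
$R{\left(b,x \right)} = x \left(-7 + x\right)$ ($R{\left(b,x \right)} = \left(-7 + x\right) x = x \left(-7 + x\right)$)
$\frac{1}{R{\left(-285,-287 \right)} + 59665} = \frac{1}{- 287 \left(-7 - 287\right) + 59665} = \frac{1}{\left(-287\right) \left(-294\right) + 59665} = \frac{1}{84378 + 59665} = \frac{1}{144043}$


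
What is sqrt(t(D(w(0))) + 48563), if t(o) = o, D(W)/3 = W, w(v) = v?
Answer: sqrt(48563) ≈ 220.37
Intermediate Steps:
D(W) = 3*W
sqrt(t(D(w(0))) + 48563) = sqrt(3*0 + 48563) = sqrt(0 + 48563) = sqrt(48563)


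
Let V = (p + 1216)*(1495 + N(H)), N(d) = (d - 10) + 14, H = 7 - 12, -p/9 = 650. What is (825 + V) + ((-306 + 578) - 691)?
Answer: -6922790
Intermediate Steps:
p = -5850 (p = -9*650 = -5850)
H = -5
N(d) = 4 + d (N(d) = (-10 + d) + 14 = 4 + d)
V = -6923196 (V = (-5850 + 1216)*(1495 + (4 - 5)) = -4634*(1495 - 1) = -4634*1494 = -6923196)
(825 + V) + ((-306 + 578) - 691) = (825 - 6923196) + ((-306 + 578) - 691) = -6922371 + (272 - 691) = -6922371 - 419 = -6922790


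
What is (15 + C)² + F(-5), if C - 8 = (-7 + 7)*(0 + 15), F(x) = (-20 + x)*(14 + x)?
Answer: 304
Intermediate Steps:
C = 8 (C = 8 + (-7 + 7)*(0 + 15) = 8 + 0*15 = 8 + 0 = 8)
(15 + C)² + F(-5) = (15 + 8)² + (-280 + (-5)² - 6*(-5)) = 23² + (-280 + 25 + 30) = 529 - 225 = 304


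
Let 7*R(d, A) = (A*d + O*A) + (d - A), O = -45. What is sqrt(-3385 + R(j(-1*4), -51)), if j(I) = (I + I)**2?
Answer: I*sqrt(3507) ≈ 59.22*I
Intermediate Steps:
j(I) = 4*I**2 (j(I) = (2*I)**2 = 4*I**2)
R(d, A) = -46*A/7 + d/7 + A*d/7 (R(d, A) = ((A*d - 45*A) + (d - A))/7 = ((-45*A + A*d) + (d - A))/7 = (d - 46*A + A*d)/7 = -46*A/7 + d/7 + A*d/7)
sqrt(-3385 + R(j(-1*4), -51)) = sqrt(-3385 + (-46/7*(-51) + (4*(-1*4)**2)/7 + (1/7)*(-51)*(4*(-1*4)**2))) = sqrt(-3385 + (2346/7 + (4*(-4)**2)/7 + (1/7)*(-51)*(4*(-4)**2))) = sqrt(-3385 + (2346/7 + (4*16)/7 + (1/7)*(-51)*(4*16))) = sqrt(-3385 + (2346/7 + (1/7)*64 + (1/7)*(-51)*64)) = sqrt(-3385 + (2346/7 + 64/7 - 3264/7)) = sqrt(-3385 - 122) = sqrt(-3507) = I*sqrt(3507)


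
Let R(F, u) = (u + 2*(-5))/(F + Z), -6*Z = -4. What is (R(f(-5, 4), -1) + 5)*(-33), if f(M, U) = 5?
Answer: -1716/17 ≈ -100.94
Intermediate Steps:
Z = ⅔ (Z = -⅙*(-4) = ⅔ ≈ 0.66667)
R(F, u) = (-10 + u)/(⅔ + F) (R(F, u) = (u + 2*(-5))/(F + ⅔) = (u - 10)/(⅔ + F) = (-10 + u)/(⅔ + F))
(R(f(-5, 4), -1) + 5)*(-33) = (3*(-10 - 1)/(2 + 3*5) + 5)*(-33) = (3*(-11)/(2 + 15) + 5)*(-33) = (3*(-11)/17 + 5)*(-33) = (3*(1/17)*(-11) + 5)*(-33) = (-33/17 + 5)*(-33) = (52/17)*(-33) = -1716/17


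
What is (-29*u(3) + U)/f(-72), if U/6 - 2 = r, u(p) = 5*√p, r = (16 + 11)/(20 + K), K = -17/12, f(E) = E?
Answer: -385/1338 + 145*√3/72 ≈ 3.2004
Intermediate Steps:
K = -17/12 (K = -17*1/12 = -17/12 ≈ -1.4167)
r = 324/223 (r = (16 + 11)/(20 - 17/12) = 27/(223/12) = 27*(12/223) = 324/223 ≈ 1.4529)
U = 4620/223 (U = 12 + 6*(324/223) = 12 + 1944/223 = 4620/223 ≈ 20.717)
(-29*u(3) + U)/f(-72) = (-145*√3 + 4620/223)/(-72) = (-145*√3 + 4620/223)*(-1/72) = (4620/223 - 145*√3)*(-1/72) = -385/1338 + 145*√3/72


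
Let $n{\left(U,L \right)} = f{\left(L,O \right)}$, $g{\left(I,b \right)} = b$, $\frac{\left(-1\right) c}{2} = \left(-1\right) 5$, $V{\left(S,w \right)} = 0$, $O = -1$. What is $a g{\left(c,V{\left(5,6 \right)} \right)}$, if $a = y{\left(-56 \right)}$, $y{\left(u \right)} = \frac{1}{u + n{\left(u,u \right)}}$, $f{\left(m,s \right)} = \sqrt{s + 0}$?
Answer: $0$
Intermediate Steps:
$c = 10$ ($c = - 2 \left(\left(-1\right) 5\right) = \left(-2\right) \left(-5\right) = 10$)
$f{\left(m,s \right)} = \sqrt{s}$
$n{\left(U,L \right)} = i$ ($n{\left(U,L \right)} = \sqrt{-1} = i$)
$y{\left(u \right)} = \frac{1}{i + u}$ ($y{\left(u \right)} = \frac{1}{u + i} = \frac{1}{i + u}$)
$a = \frac{-56 - i}{3137}$ ($a = \frac{1}{i - 56} = \frac{1}{-56 + i} = \frac{-56 - i}{3137} \approx -0.017851 - 0.00031878 i$)
$a g{\left(c,V{\left(5,6 \right)} \right)} = \left(- \frac{56}{3137} - \frac{i}{3137}\right) 0 = 0$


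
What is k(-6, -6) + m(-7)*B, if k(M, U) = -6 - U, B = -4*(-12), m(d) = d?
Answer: -336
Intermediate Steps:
B = 48
k(-6, -6) + m(-7)*B = (-6 - 1*(-6)) - 7*48 = (-6 + 6) - 336 = 0 - 336 = -336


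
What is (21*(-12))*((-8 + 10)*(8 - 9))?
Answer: 504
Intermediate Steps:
(21*(-12))*((-8 + 10)*(8 - 9)) = -504*(-1) = -252*(-2) = 504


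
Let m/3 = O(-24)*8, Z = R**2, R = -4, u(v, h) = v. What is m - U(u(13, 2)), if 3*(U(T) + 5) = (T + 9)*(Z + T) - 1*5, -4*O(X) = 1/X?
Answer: -823/4 ≈ -205.75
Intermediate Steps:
O(X) = -1/(4*X)
Z = 16 (Z = (-4)**2 = 16)
m = 1/4 (m = 3*(-1/4/(-24)*8) = 3*(-1/4*(-1/24)*8) = 3*((1/96)*8) = 3*(1/12) = 1/4 ≈ 0.25000)
U(T) = -20/3 + (9 + T)*(16 + T)/3 (U(T) = -5 + ((T + 9)*(16 + T) - 1*5)/3 = -5 + ((9 + T)*(16 + T) - 5)/3 = -5 + (-5 + (9 + T)*(16 + T))/3 = -5 + (-5/3 + (9 + T)*(16 + T)/3) = -20/3 + (9 + T)*(16 + T)/3)
m - U(u(13, 2)) = 1/4 - (124/3 + (1/3)*13**2 + (25/3)*13) = 1/4 - (124/3 + (1/3)*169 + 325/3) = 1/4 - (124/3 + 169/3 + 325/3) = 1/4 - 1*206 = 1/4 - 206 = -823/4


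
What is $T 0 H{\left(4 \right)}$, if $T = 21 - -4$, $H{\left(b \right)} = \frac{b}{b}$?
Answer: $0$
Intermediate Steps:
$H{\left(b \right)} = 1$
$T = 25$ ($T = 21 + 4 = 25$)
$T 0 H{\left(4 \right)} = 25 \cdot 0 \cdot 1 = 0 \cdot 1 = 0$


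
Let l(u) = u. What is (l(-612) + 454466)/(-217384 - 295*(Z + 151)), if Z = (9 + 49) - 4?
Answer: -453854/277859 ≈ -1.6334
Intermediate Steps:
Z = 54 (Z = 58 - 4 = 54)
(l(-612) + 454466)/(-217384 - 295*(Z + 151)) = (-612 + 454466)/(-217384 - 295*(54 + 151)) = 453854/(-217384 - 295*205) = 453854/(-217384 - 60475) = 453854/(-277859) = 453854*(-1/277859) = -453854/277859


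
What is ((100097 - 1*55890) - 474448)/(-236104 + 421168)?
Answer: -430241/185064 ≈ -2.3248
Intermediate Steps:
((100097 - 1*55890) - 474448)/(-236104 + 421168) = ((100097 - 55890) - 474448)/185064 = (44207 - 474448)*(1/185064) = -430241*1/185064 = -430241/185064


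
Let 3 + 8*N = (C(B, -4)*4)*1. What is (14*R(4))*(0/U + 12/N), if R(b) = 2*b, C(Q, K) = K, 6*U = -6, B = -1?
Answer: -10752/19 ≈ -565.89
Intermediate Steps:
U = -1 (U = (1/6)*(-6) = -1)
N = -19/8 (N = -3/8 + (-4*4*1)/8 = -3/8 + (-16*1)/8 = -3/8 + (1/8)*(-16) = -3/8 - 2 = -19/8 ≈ -2.3750)
(14*R(4))*(0/U + 12/N) = (14*(2*4))*(0/(-1) + 12/(-19/8)) = (14*8)*(0*(-1) + 12*(-8/19)) = 112*(0 - 96/19) = 112*(-96/19) = -10752/19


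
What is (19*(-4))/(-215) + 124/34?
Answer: 14622/3655 ≈ 4.0005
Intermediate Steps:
(19*(-4))/(-215) + 124/34 = -76*(-1/215) + 124*(1/34) = 76/215 + 62/17 = 14622/3655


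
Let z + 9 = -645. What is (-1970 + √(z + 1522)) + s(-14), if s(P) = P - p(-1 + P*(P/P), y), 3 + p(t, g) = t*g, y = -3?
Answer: -2026 + 2*√217 ≈ -1996.5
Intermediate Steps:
z = -654 (z = -9 - 645 = -654)
p(t, g) = -3 + g*t (p(t, g) = -3 + t*g = -3 + g*t)
s(P) = 4*P (s(P) = P - (-3 - 3*(-1 + P*(P/P))) = P - (-3 - 3*(-1 + P*1)) = P - (-3 - 3*(-1 + P)) = P - (-3 + (3 - 3*P)) = P - (-3)*P = P + 3*P = 4*P)
(-1970 + √(z + 1522)) + s(-14) = (-1970 + √(-654 + 1522)) + 4*(-14) = (-1970 + √868) - 56 = (-1970 + 2*√217) - 56 = -2026 + 2*√217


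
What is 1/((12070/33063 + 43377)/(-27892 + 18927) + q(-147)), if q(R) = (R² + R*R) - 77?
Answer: 296409795/12785980780274 ≈ 2.3182e-5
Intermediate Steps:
q(R) = -77 + 2*R² (q(R) = (R² + R²) - 77 = 2*R² - 77 = -77 + 2*R²)
1/((12070/33063 + 43377)/(-27892 + 18927) + q(-147)) = 1/((12070/33063 + 43377)/(-27892 + 18927) + (-77 + 2*(-147)²)) = 1/((12070*(1/33063) + 43377)/(-8965) + (-77 + 2*21609)) = 1/((12070/33063 + 43377)*(-1/8965) + (-77 + 43218)) = 1/((1434185821/33063)*(-1/8965) + 43141) = 1/(-1434185821/296409795 + 43141) = 1/(12785980780274/296409795) = 296409795/12785980780274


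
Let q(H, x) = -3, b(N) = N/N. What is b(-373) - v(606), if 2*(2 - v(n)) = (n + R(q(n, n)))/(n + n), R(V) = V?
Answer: -607/808 ≈ -0.75124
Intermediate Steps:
b(N) = 1
v(n) = 2 - (-3 + n)/(4*n) (v(n) = 2 - (n - 3)/(2*(n + n)) = 2 - (-3 + n)/(2*(2*n)) = 2 - (-3 + n)*1/(2*n)/2 = 2 - (-3 + n)/(4*n))
b(-373) - v(606) = 1 - (3 + 7*606)/(4*606) = 1 - (3 + 4242)/(4*606) = 1 - 4245/(4*606) = 1 - 1*1415/808 = 1 - 1415/808 = -607/808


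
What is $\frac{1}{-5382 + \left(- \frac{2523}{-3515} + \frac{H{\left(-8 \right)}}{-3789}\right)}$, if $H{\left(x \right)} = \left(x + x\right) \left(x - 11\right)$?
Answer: $- \frac{13318335}{71670787883} \approx -0.00018583$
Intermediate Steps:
$H{\left(x \right)} = 2 x \left(-11 + x\right)$
$\frac{1}{-5382 + \left(- \frac{2523}{-3515} + \frac{H{\left(-8 \right)}}{-3789}\right)} = \frac{1}{-5382 + \left(- \frac{2523}{-3515} + \frac{2 \left(-8\right) \left(-11 - 8\right)}{-3789}\right)} = \frac{1}{-5382 + \left(\left(-2523\right) \left(- \frac{1}{3515}\right) + 2 \left(-8\right) \left(-19\right) \left(- \frac{1}{3789}\right)\right)} = \frac{1}{-5382 + \left(\frac{2523}{3515} + 304 \left(- \frac{1}{3789}\right)\right)} = \frac{1}{-5382 + \left(\frac{2523}{3515} - \frac{304}{3789}\right)} = \frac{1}{-5382 + \frac{8491087}{13318335}} = \frac{1}{- \frac{71670787883}{13318335}} = - \frac{13318335}{71670787883}$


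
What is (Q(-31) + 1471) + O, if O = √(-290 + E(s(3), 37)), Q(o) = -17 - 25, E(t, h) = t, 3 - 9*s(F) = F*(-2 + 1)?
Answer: 1429 + 2*I*√651/3 ≈ 1429.0 + 17.01*I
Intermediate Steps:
s(F) = ⅓ + F/9 (s(F) = ⅓ - F*(-2 + 1)/9 = ⅓ - F*(-1)/9 = ⅓ - (-1)*F/9 = ⅓ + F/9)
Q(o) = -42
O = 2*I*√651/3 (O = √(-290 + (⅓ + (⅑)*3)) = √(-290 + (⅓ + ⅓)) = √(-290 + ⅔) = √(-868/3) = 2*I*√651/3 ≈ 17.01*I)
(Q(-31) + 1471) + O = (-42 + 1471) + 2*I*√651/3 = 1429 + 2*I*√651/3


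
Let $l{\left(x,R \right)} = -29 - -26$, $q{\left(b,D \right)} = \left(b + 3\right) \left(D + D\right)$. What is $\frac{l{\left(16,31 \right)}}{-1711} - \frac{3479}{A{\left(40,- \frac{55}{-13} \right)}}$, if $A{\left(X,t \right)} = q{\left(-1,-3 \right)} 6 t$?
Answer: $\frac{77395277}{6775560} \approx 11.423$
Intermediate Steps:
$q{\left(b,D \right)} = 2 D \left(3 + b\right)$ ($q{\left(b,D \right)} = \left(3 + b\right) 2 D = 2 D \left(3 + b\right)$)
$l{\left(x,R \right)} = -3$ ($l{\left(x,R \right)} = -29 + 26 = -3$)
$A{\left(X,t \right)} = - 72 t$ ($A{\left(X,t \right)} = 2 \left(-3\right) \left(3 - 1\right) 6 t = 2 \left(-3\right) 2 \cdot 6 t = \left(-12\right) 6 t = - 72 t$)
$\frac{l{\left(16,31 \right)}}{-1711} - \frac{3479}{A{\left(40,- \frac{55}{-13} \right)}} = - \frac{3}{-1711} - \frac{3479}{\left(-72\right) \left(- \frac{55}{-13}\right)} = \left(-3\right) \left(- \frac{1}{1711}\right) - \frac{3479}{\left(-72\right) \left(\left(-55\right) \left(- \frac{1}{13}\right)\right)} = \frac{3}{1711} - \frac{3479}{\left(-72\right) \frac{55}{13}} = \frac{3}{1711} - \frac{3479}{- \frac{3960}{13}} = \frac{3}{1711} - - \frac{45227}{3960} = \frac{3}{1711} + \frac{45227}{3960} = \frac{77395277}{6775560}$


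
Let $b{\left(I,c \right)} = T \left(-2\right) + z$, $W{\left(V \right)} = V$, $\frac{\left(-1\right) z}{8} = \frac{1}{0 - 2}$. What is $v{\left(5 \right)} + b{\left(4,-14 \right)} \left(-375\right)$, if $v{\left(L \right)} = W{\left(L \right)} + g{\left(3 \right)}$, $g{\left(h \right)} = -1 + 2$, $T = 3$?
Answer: $756$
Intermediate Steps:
$g{\left(h \right)} = 1$
$z = 4$ ($z = - \frac{8}{0 - 2} = - \frac{8}{-2} = \left(-8\right) \left(- \frac{1}{2}\right) = 4$)
$v{\left(L \right)} = 1 + L$ ($v{\left(L \right)} = L + 1 = 1 + L$)
$b{\left(I,c \right)} = -2$ ($b{\left(I,c \right)} = 3 \left(-2\right) + 4 = -6 + 4 = -2$)
$v{\left(5 \right)} + b{\left(4,-14 \right)} \left(-375\right) = \left(1 + 5\right) - -750 = 6 + 750 = 756$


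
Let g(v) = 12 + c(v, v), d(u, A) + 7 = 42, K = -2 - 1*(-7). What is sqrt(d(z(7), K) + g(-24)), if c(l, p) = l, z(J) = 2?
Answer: sqrt(23) ≈ 4.7958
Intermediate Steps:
K = 5 (K = -2 + 7 = 5)
d(u, A) = 35 (d(u, A) = -7 + 42 = 35)
g(v) = 12 + v
sqrt(d(z(7), K) + g(-24)) = sqrt(35 + (12 - 24)) = sqrt(35 - 12) = sqrt(23)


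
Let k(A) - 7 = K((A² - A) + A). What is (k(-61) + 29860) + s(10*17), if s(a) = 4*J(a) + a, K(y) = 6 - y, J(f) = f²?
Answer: 141922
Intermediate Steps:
k(A) = 13 - A² (k(A) = 7 + (6 - ((A² - A) + A)) = 7 + (6 - A²) = 13 - A²)
s(a) = a + 4*a² (s(a) = 4*a² + a = a + 4*a²)
(k(-61) + 29860) + s(10*17) = ((13 - 1*(-61)²) + 29860) + (10*17)*(1 + 4*(10*17)) = ((13 - 1*3721) + 29860) + 170*(1 + 4*170) = ((13 - 3721) + 29860) + 170*(1 + 680) = (-3708 + 29860) + 170*681 = 26152 + 115770 = 141922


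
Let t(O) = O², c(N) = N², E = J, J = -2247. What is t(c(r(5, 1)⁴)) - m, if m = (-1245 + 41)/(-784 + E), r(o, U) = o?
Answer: 66070556640453/433 ≈ 1.5259e+11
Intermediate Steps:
E = -2247
m = 172/433 (m = (-1245 + 41)/(-784 - 2247) = -1204/(-3031) = -1204*(-1/3031) = 172/433 ≈ 0.39723)
t(c(r(5, 1)⁴)) - m = ((5⁴)²)² - 1*172/433 = (625²)² - 172/433 = 390625² - 172/433 = 152587890625 - 172/433 = 66070556640453/433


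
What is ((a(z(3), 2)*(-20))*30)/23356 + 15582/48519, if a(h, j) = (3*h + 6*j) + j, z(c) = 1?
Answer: -10913384/94434147 ≈ -0.11557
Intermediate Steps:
a(h, j) = 3*h + 7*j
((a(z(3), 2)*(-20))*30)/23356 + 15582/48519 = (((3*1 + 7*2)*(-20))*30)/23356 + 15582/48519 = (((3 + 14)*(-20))*30)*(1/23356) + 15582*(1/48519) = ((17*(-20))*30)*(1/23356) + 5194/16173 = -340*30*(1/23356) + 5194/16173 = -10200*1/23356 + 5194/16173 = -2550/5839 + 5194/16173 = -10913384/94434147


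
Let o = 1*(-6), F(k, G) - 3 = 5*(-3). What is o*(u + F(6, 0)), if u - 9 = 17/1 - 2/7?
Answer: -576/7 ≈ -82.286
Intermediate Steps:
F(k, G) = -12 (F(k, G) = 3 + 5*(-3) = 3 - 15 = -12)
o = -6
u = 180/7 (u = 9 + (17/1 - 2/7) = 9 + (17*1 - 2*⅐) = 9 + (17 - 2/7) = 9 + 117/7 = 180/7 ≈ 25.714)
o*(u + F(6, 0)) = -6*(180/7 - 12) = -6*96/7 = -576/7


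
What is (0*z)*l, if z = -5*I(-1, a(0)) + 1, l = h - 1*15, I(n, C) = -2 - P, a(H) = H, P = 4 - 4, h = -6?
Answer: 0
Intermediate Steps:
P = 0
I(n, C) = -2 (I(n, C) = -2 - 1*0 = -2 + 0 = -2)
l = -21 (l = -6 - 1*15 = -6 - 15 = -21)
z = 11 (z = -5*(-2) + 1 = 10 + 1 = 11)
(0*z)*l = (0*11)*(-21) = 0*(-21) = 0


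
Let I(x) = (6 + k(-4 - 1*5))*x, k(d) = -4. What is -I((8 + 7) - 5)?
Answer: -20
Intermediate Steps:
I(x) = 2*x (I(x) = (6 - 4)*x = 2*x)
-I((8 + 7) - 5) = -2*((8 + 7) - 5) = -2*(15 - 5) = -2*10 = -1*20 = -20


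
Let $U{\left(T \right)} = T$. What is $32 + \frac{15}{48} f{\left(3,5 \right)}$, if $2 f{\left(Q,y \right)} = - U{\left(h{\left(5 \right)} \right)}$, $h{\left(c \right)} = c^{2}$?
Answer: $\frac{899}{32} \approx 28.094$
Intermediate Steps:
$f{\left(Q,y \right)} = - \frac{25}{2}$ ($f{\left(Q,y \right)} = \frac{\left(-1\right) 5^{2}}{2} = \frac{\left(-1\right) 25}{2} = \frac{1}{2} \left(-25\right) = - \frac{25}{2}$)
$32 + \frac{15}{48} f{\left(3,5 \right)} = 32 + \frac{15}{48} \left(- \frac{25}{2}\right) = 32 + 15 \cdot \frac{1}{48} \left(- \frac{25}{2}\right) = 32 + \frac{5}{16} \left(- \frac{25}{2}\right) = 32 - \frac{125}{32} = \frac{899}{32}$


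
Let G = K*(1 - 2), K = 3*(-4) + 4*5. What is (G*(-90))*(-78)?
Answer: -56160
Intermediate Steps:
K = 8 (K = -12 + 20 = 8)
G = -8 (G = 8*(1 - 2) = 8*(-1) = -8)
(G*(-90))*(-78) = -8*(-90)*(-78) = 720*(-78) = -56160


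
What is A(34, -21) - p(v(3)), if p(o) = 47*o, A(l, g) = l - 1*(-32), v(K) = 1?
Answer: 19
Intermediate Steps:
A(l, g) = 32 + l (A(l, g) = l + 32 = 32 + l)
A(34, -21) - p(v(3)) = (32 + 34) - 47 = 66 - 1*47 = 66 - 47 = 19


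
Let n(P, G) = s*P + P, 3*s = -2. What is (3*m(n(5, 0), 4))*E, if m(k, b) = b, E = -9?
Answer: -108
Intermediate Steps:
s = -⅔ (s = (⅓)*(-2) = -⅔ ≈ -0.66667)
n(P, G) = P/3 (n(P, G) = -2*P/3 + P = P/3)
(3*m(n(5, 0), 4))*E = (3*4)*(-9) = 12*(-9) = -108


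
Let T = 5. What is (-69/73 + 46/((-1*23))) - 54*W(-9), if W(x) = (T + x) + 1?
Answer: 11611/73 ≈ 159.05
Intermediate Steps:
W(x) = 6 + x (W(x) = (5 + x) + 1 = 6 + x)
(-69/73 + 46/((-1*23))) - 54*W(-9) = (-69/73 + 46/((-1*23))) - 54*(6 - 9) = (-69*1/73 + 46/(-23)) - 54*(-3) = (-69/73 + 46*(-1/23)) + 162 = (-69/73 - 2) + 162 = -215/73 + 162 = 11611/73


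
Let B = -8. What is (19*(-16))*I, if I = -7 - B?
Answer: -304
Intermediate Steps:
I = 1 (I = -7 - 1*(-8) = -7 + 8 = 1)
(19*(-16))*I = (19*(-16))*1 = -304*1 = -304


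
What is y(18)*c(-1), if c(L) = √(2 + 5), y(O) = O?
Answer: 18*√7 ≈ 47.624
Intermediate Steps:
c(L) = √7
y(18)*c(-1) = 18*√7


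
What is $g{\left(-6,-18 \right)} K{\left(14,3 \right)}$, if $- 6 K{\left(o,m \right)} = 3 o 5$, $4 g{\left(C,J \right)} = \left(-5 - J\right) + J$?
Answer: $\frac{175}{4} \approx 43.75$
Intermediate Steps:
$g{\left(C,J \right)} = - \frac{5}{4}$ ($g{\left(C,J \right)} = \frac{\left(-5 - J\right) + J}{4} = \frac{1}{4} \left(-5\right) = - \frac{5}{4}$)
$K{\left(o,m \right)} = - \frac{5 o}{2}$ ($K{\left(o,m \right)} = - \frac{3 o 5}{6} = - \frac{3 \cdot 5 o}{6} = - \frac{15 o}{6} = - \frac{5 o}{2}$)
$g{\left(-6,-18 \right)} K{\left(14,3 \right)} = - \frac{5 \left(\left(- \frac{5}{2}\right) 14\right)}{4} = \left(- \frac{5}{4}\right) \left(-35\right) = \frac{175}{4}$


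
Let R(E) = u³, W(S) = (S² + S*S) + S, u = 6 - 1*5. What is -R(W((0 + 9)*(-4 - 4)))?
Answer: -1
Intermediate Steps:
u = 1 (u = 6 - 5 = 1)
W(S) = S + 2*S² (W(S) = (S² + S²) + S = 2*S² + S = S + 2*S²)
R(E) = 1 (R(E) = 1³ = 1)
-R(W((0 + 9)*(-4 - 4))) = -1*1 = -1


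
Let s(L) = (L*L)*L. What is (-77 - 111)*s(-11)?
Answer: 250228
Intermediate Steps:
s(L) = L³ (s(L) = L²*L = L³)
(-77 - 111)*s(-11) = (-77 - 111)*(-11)³ = -188*(-1331) = 250228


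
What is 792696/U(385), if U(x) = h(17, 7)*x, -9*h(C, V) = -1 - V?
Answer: 891783/385 ≈ 2316.3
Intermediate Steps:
h(C, V) = 1/9 + V/9 (h(C, V) = -(-1 - V)/9 = 1/9 + V/9)
U(x) = 8*x/9 (U(x) = (1/9 + (1/9)*7)*x = (1/9 + 7/9)*x = 8*x/9)
792696/U(385) = 792696/(((8/9)*385)) = 792696/(3080/9) = 792696*(9/3080) = 891783/385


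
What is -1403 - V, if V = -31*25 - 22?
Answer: -606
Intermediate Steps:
V = -797 (V = -775 - 22 = -797)
-1403 - V = -1403 - 1*(-797) = -1403 + 797 = -606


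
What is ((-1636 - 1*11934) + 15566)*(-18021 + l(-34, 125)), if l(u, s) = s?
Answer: -35720416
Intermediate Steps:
((-1636 - 1*11934) + 15566)*(-18021 + l(-34, 125)) = ((-1636 - 1*11934) + 15566)*(-18021 + 125) = ((-1636 - 11934) + 15566)*(-17896) = (-13570 + 15566)*(-17896) = 1996*(-17896) = -35720416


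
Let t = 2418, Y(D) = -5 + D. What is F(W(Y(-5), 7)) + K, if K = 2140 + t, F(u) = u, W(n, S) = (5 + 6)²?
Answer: 4679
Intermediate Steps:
W(n, S) = 121 (W(n, S) = 11² = 121)
K = 4558 (K = 2140 + 2418 = 4558)
F(W(Y(-5), 7)) + K = 121 + 4558 = 4679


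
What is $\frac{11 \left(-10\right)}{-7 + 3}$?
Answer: $\frac{55}{2} \approx 27.5$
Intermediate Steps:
$\frac{11 \left(-10\right)}{-7 + 3} = - \frac{110}{-4} = \left(-110\right) \left(- \frac{1}{4}\right) = \frac{55}{2}$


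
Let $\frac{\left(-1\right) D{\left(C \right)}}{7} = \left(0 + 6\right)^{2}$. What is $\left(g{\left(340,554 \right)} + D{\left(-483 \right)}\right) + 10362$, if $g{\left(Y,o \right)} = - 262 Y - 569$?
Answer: $-79539$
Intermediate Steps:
$D{\left(C \right)} = -252$ ($D{\left(C \right)} = - 7 \left(0 + 6\right)^{2} = - 7 \cdot 6^{2} = \left(-7\right) 36 = -252$)
$g{\left(Y,o \right)} = -569 - 262 Y$
$\left(g{\left(340,554 \right)} + D{\left(-483 \right)}\right) + 10362 = \left(\left(-569 - 89080\right) - 252\right) + 10362 = \left(-89649 - 252\right) + 10362 = -89901 + 10362 = -79539$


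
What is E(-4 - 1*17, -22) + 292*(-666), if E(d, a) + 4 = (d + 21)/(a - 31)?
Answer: -194476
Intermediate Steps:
E(d, a) = -4 + (21 + d)/(-31 + a) (E(d, a) = -4 + (d + 21)/(a - 31) = -4 + (21 + d)/(-31 + a))
E(-4 - 1*17, -22) + 292*(-666) = (145 + (-4 - 1*17) - 4*(-22))/(-31 - 22) + 292*(-666) = (145 + (-4 - 17) + 88)/(-53) - 194472 = -(145 - 21 + 88)/53 - 194472 = -1/53*212 - 194472 = -4 - 194472 = -194476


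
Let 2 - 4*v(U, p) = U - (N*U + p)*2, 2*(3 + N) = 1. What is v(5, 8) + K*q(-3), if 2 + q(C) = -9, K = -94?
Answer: 1031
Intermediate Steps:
N = -5/2 (N = -3 + (1/2)*1 = -3 + 1/2 = -5/2 ≈ -2.5000)
q(C) = -11 (q(C) = -2 - 9 = -11)
v(U, p) = 1/2 + p/2 - 3*U/2 (v(U, p) = 1/2 - (U - (-5*U/2 + p)*2)/4 = 1/2 - (U - (p - 5*U/2)*2)/4 = 1/2 - (U - (-5*U + 2*p))/4 = 1/2 - (U + (-2*p + 5*U))/4 = 1/2 - (-2*p + 6*U)/4 = 1/2 + (p/2 - 3*U/2) = 1/2 + p/2 - 3*U/2)
v(5, 8) + K*q(-3) = (1/2 + (1/2)*8 - 3/2*5) - 94*(-11) = (1/2 + 4 - 15/2) + 1034 = -3 + 1034 = 1031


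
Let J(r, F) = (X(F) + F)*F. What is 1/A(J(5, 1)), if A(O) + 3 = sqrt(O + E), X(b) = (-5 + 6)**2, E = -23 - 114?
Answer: -1/48 - I*sqrt(15)/48 ≈ -0.020833 - 0.080687*I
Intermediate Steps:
E = -137
X(b) = 1 (X(b) = 1**2 = 1)
J(r, F) = F*(1 + F) (J(r, F) = (1 + F)*F = F*(1 + F))
A(O) = -3 + sqrt(-137 + O) (A(O) = -3 + sqrt(O - 137) = -3 + sqrt(-137 + O))
1/A(J(5, 1)) = 1/(-3 + sqrt(-137 + 1*(1 + 1))) = 1/(-3 + sqrt(-137 + 1*2)) = 1/(-3 + sqrt(-137 + 2)) = 1/(-3 + sqrt(-135)) = 1/(-3 + 3*I*sqrt(15))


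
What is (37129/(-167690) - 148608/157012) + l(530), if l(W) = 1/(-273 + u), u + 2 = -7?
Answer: -543610351841/464054657685 ≈ -1.1714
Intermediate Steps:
u = -9 (u = -2 - 7 = -9)
l(W) = -1/282 (l(W) = 1/(-273 - 9) = 1/(-282) = -1/282)
(37129/(-167690) - 148608/157012) + l(530) = (37129/(-167690) - 148608/157012) - 1/282 = (37129*(-1/167690) - 148608*1/157012) - 1/282 = (-37129/167690 - 37152/39253) - 1/282 = -7687443517/6582335570 - 1/282 = -543610351841/464054657685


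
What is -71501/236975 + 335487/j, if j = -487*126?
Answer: -27963158729/4847086650 ≈ -5.7691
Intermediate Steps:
j = -61362
-71501/236975 + 335487/j = -71501/236975 + 335487/(-61362) = -71501*1/236975 + 335487*(-1/61362) = -71501/236975 - 111829/20454 = -27963158729/4847086650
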